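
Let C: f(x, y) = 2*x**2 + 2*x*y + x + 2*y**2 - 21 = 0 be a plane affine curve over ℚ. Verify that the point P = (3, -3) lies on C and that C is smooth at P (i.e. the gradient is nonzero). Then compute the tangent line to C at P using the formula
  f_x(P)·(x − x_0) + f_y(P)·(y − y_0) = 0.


Tangent line at P: 7*x - 6*y - 39 = 0.

Step 1: f(3, -3) = 0, so P lies on C.
Step 2: partial derivatives
  f_x(x, y) = 4*x + 2*y + 1, f_y(x, y) = 2*x + 4*y.
  f_x(P) = 7, f_y(P) = -6 (gradient nonzero, so P is smooth).
Step 3: tangent line at P: 7·(x − 3) + -6·(y − -3) = 0.
Expanding: 7*x - 6*y - 39 = 0.


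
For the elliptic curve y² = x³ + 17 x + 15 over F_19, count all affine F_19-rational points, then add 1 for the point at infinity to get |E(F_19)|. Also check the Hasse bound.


Affine points = {(2, 0), (3, 6), (3, 13), (5, 4), (5, 15), (8, 6), (8, 13), (9, 2), (9, 17), (10, 8), (10, 11), (12, 3), (12, 16), (13, 1), (13, 18), (15, 4), (15, 15), (17, 7), (17, 12), (18, 4), (18, 15)}; affine count = 21; |E(F_19)| = 22.

Discriminant check: Δ ∝ 4a³ + 27b² = 4·17³ + 27·15² = 4·4913 + 27·225 ≡ 1 (mod 19). Nonzero ⇒ E is nonsingular.
For each x ∈ F_19, compute rhs = x³ + 17·x + 15 mod 19, then count y ∈ F_19 with y² ≡ rhs.
  x = 0: rhs = 15, matching y values: none (0 points).
  x = 1: rhs = 14, matching y values: none (0 points).
  x = 2: rhs = 0, matching y values: 0 (1 points).
  x = 3: rhs = 17, matching y values: 6, 13 (2 points).
  x = 4: rhs = 14, matching y values: none (0 points).
  x = 5: rhs = 16, matching y values: 4, 15 (2 points).
  x = 6: rhs = 10, matching y values: none (0 points).
  x = 7: rhs = 2, matching y values: none (0 points).
  x = 8: rhs = 17, matching y values: 6, 13 (2 points).
  x = 9: rhs = 4, matching y values: 2, 17 (2 points).
  x = 10: rhs = 7, matching y values: 8, 11 (2 points).
  x = 11: rhs = 13, matching y values: none (0 points).
  x = 12: rhs = 9, matching y values: 3, 16 (2 points).
  x = 13: rhs = 1, matching y values: 1, 18 (2 points).
  x = 14: rhs = 14, matching y values: none (0 points).
  x = 15: rhs = 16, matching y values: 4, 15 (2 points).
  x = 16: rhs = 13, matching y values: none (0 points).
  x = 17: rhs = 11, matching y values: 7, 12 (2 points).
  x = 18: rhs = 16, matching y values: 4, 15 (2 points).
Total affine count: 21.
Full point count |E(F_19)| = 21 + 1 = 22.
Hasse bound: |22 − (19+1)| = |2| = 2 ≤ 2√19 ≈ 8.7178 ✓.


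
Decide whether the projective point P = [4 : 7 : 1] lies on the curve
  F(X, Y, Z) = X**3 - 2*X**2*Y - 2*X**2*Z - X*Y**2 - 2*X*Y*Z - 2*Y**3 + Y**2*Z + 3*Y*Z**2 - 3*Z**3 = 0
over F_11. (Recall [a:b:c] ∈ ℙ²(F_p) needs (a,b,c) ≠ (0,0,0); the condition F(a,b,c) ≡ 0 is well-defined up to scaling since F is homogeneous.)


F(4,7,1) ≡ 4 (mod 11); P is NOT on the curve.

Evaluate F(4, 7, 1) term-by-term (mod 11).
  X**3 ↦ 1·64·1·1 = 64
  -2*X**2*Y ↦ -2·16·7·1 = -224
  -2*X**2*Z ↦ -2·16·1·1 = -32
  -X*Y**2 ↦ -1·4·49·1 = -196
  -2*X*Y*Z ↦ -2·4·7·1 = -56
  -2*Y**3 ↦ -2·1·343·1 = -686
  Y**2*Z ↦ 1·1·49·1 = 49
  3*Y*Z**2 ↦ 3·1·7·1 = 21
  -3*Z**3 ↦ -3·1·1·1 = -3
Sum: F(4, 7, 1) = (64) + (-224) + (-32) + (-196) + (-56) + (-686) + (49) + (21) + (-3) = -1063.
Reducing mod 11: -1063 ≡ 4 (mod 11).
Since F(a, b, c) ≡ 4 ≠ 0 (mod 11), P does NOT lie on the curve.


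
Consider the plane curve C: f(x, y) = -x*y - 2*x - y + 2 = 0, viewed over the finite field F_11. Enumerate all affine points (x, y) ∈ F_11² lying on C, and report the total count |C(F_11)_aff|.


Affine F_11-points: {(0, 2), (1, 0), (2, 3), (3, 10), (4, 1), (5, 6), (6, 8), (7, 4), (8, 7), (9, 5)}; count = 10.

For each of the 121 pairs (x, y) ∈ F_11², evaluate f(x, y) mod 11. Record the zeros.
  x = 0: [0↦2, 1↦1, 2↦0, 3↦10, 4↦9, 5↦8, 6↦7, 7↦6, 8↦5, 9↦4, 10↦3]  zeros at y ∈ {2}
  x = 1: [0↦0, 1↦9, 2↦7, 3↦5, 4↦3, 5↦1, 6↦10, 7↦8, 8↦6, 9↦4, 10↦2]  zeros at y ∈ {0}
  x = 2: [0↦9, 1↦6, 2↦3, 3↦0, 4↦8, 5↦5, 6↦2, 7↦10, 8↦7, 9↦4, 10↦1]  zeros at y ∈ {3}
  x = 3: [0↦7, 1↦3, 2↦10, 3↦6, 4↦2, 5↦9, 6↦5, 7↦1, 8↦8, 9↦4, 10↦0]  zeros at y ∈ {10}
  x = 4: [0↦5, 1↦0, 2↦6, 3↦1, 4↦7, 5↦2, 6↦8, 7↦3, 8↦9, 9↦4, 10↦10]  zeros at y ∈ {1}
  x = 5: [0↦3, 1↦8, 2↦2, 3↦7, 4↦1, 5↦6, 6↦0, 7↦5, 8↦10, 9↦4, 10↦9]  zeros at y ∈ {6}
  x = 6: [0↦1, 1↦5, 2↦9, 3↦2, 4↦6, 5↦10, 6↦3, 7↦7, 8↦0, 9↦4, 10↦8]  zeros at y ∈ {8}
  x = 7: [0↦10, 1↦2, 2↦5, 3↦8, 4↦0, 5↦3, 6↦6, 7↦9, 8↦1, 9↦4, 10↦7]  zeros at y ∈ {4}
  x = 8: [0↦8, 1↦10, 2↦1, 3↦3, 4↦5, 5↦7, 6↦9, 7↦0, 8↦2, 9↦4, 10↦6]  zeros at y ∈ {7}
  x = 9: [0↦6, 1↦7, 2↦8, 3↦9, 4↦10, 5↦0, 6↦1, 7↦2, 8↦3, 9↦4, 10↦5]  zeros at y ∈ {5}
  x = 10: [0↦4, 1↦4, 2↦4, 3↦4, 4↦4, 5↦4, 6↦4, 7↦4, 8↦4, 9↦4, 10↦4]  zeros at y ∈ ∅
Collecting zeros: affine points = {(0, 2), (1, 0), (2, 3), (3, 10), (4, 1), (5, 6), (6, 8), (7, 4), (8, 7), (9, 5)}.
Total count |C(F_11)_aff| = 10.


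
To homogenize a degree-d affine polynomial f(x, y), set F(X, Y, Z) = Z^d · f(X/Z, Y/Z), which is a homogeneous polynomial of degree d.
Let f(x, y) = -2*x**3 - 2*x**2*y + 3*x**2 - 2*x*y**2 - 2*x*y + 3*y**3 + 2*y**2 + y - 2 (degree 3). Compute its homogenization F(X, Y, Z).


F(X, Y, Z) = -2*X**3 - 2*X**2*Y + 3*X**2*Z - 2*X*Y**2 - 2*X*Y*Z + 3*Y**3 + 2*Y**2*Z + Y*Z**2 - 2*Z**3

deg(f) = 3.
Substitute x = X/Z, y = Y/Z into f, then multiply by Z^3.
  monomial -2·x^3·y^0 ↦ -2·X^3·Y^0·Z^0.
  monomial -2·x^2·y^1 ↦ -2·X^2·Y^1·Z^0.
  monomial 3·x^2·y^0 ↦ 3·X^2·Y^0·Z^1.
  monomial -2·x^1·y^2 ↦ -2·X^1·Y^2·Z^0.
  monomial -2·x^1·y^1 ↦ -2·X^1·Y^1·Z^1.
  monomial 3·x^0·y^3 ↦ 3·X^0·Y^3·Z^0.
  monomial 2·x^0·y^2 ↦ 2·X^0·Y^2·Z^1.
  monomial 1·x^0·y^1 ↦ 1·X^0·Y^1·Z^2.
  monomial -2·x^0·y^0 ↦ -2·X^0·Y^0·Z^3.
Collecting: F(X, Y, Z) = -2*X**3 - 2*X**2*Y + 3*X**2*Z - 2*X*Y**2 - 2*X*Y*Z + 3*Y**3 + 2*Y**2*Z + Y*Z**2 - 2*Z**3.


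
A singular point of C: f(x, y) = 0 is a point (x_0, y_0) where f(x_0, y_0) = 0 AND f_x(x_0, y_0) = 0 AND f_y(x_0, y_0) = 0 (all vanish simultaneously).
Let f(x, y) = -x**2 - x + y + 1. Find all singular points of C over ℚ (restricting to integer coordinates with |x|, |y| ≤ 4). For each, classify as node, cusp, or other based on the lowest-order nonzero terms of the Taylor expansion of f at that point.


No singular points in the scanned grid; C is smooth there.

Compute partial derivatives:
  f_x = -2*x - 1.
  f_y = 1.
f_y = 1 is a nonzero constant, so f_y never vanishes: no point (x, y) can satisfy f = f_x = f_y = 0. In particular no (x, y) ∈ {−4, ..., 4}² is singular; the curve is smooth.


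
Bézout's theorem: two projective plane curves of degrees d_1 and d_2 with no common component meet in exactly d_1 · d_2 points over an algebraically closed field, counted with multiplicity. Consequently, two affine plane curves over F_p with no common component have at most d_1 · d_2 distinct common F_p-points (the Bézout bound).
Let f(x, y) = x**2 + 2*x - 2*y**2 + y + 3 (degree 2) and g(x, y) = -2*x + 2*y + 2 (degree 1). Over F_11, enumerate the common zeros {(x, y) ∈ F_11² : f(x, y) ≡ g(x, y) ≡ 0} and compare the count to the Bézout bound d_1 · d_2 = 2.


Common zeros: {(0, 10), (7, 6)}; count = 2; Bézout bound = 2.

deg(f) = 2, deg(g) = 1, so Bézout bound = 2.
Scan x ∈ F_11. For each x, list the y ∈ F_11 with f(x, y) ≡ 0 and those with g(x, y) ≡ 0 (mod 11); the common zeros in that column are the intersection.
  x = 0: f ≡ 0 at y ∈ {7, 10}; g ≡ 0 at y ∈ {10}; common: {10}.
  x = 1: f ≡ 0 at y ∈ {2, 4}; g ≡ 0 at y ∈ {0}; common: ∅.
  x = 2: f ≡ 0 at y ∈ {0, 6}; g ≡ 0 at y ∈ {1}; common: ∅.
  x = 3: f ≡ 0 at y ∈ ∅; g ≡ 0 at y ∈ {2}; common: ∅.
  x = 4: f ≡ 0 at y ∈ ∅; g ≡ 0 at y ∈ {3}; common: ∅.
  x = 5: f ≡ 0 at y ∈ ∅; g ≡ 0 at y ∈ {4}; common: ∅.
  x = 6: f ≡ 0 at y ∈ ∅; g ≡ 0 at y ∈ {5}; common: ∅.
  x = 7: f ≡ 0 at y ∈ {0, 6}; g ≡ 0 at y ∈ {6}; common: {6}.
  x = 8: f ≡ 0 at y ∈ {2, 4}; g ≡ 0 at y ∈ {7}; common: ∅.
  x = 9: f ≡ 0 at y ∈ {7, 10}; g ≡ 0 at y ∈ {8}; common: ∅.
  x = 10: f ≡ 0 at y ∈ ∅; g ≡ 0 at y ∈ {9}; common: ∅.
Collecting: common zeros = {(0, 10), (7, 6)}, so the count is 2.
Comparison with the Bézout bound: 2 ≤ 2 = deg(f)·deg(g), as expected for curves with no common component (the bound is attained).


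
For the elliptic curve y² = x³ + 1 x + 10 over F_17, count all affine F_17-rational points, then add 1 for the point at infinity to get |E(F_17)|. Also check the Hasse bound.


Affine points = {(5, 2), (5, 15), (9, 0), (10, 0), (11, 3), (11, 14), (12, 4), (12, 13), (15, 0), (16, 5), (16, 12)}; affine count = 11; |E(F_17)| = 12.

Discriminant check: Δ ∝ 4a³ + 27b² = 4·1³ + 27·10² = 4·1 + 27·100 ≡ 1 (mod 17). Nonzero ⇒ E is nonsingular.
For each x ∈ F_17, compute rhs = x³ + 1·x + 10 mod 17, then count y ∈ F_17 with y² ≡ rhs.
  x = 0: rhs = 10, matching y values: none (0 points).
  x = 1: rhs = 12, matching y values: none (0 points).
  x = 2: rhs = 3, matching y values: none (0 points).
  x = 3: rhs = 6, matching y values: none (0 points).
  x = 4: rhs = 10, matching y values: none (0 points).
  x = 5: rhs = 4, matching y values: 2, 15 (2 points).
  x = 6: rhs = 11, matching y values: none (0 points).
  x = 7: rhs = 3, matching y values: none (0 points).
  x = 8: rhs = 3, matching y values: none (0 points).
  x = 9: rhs = 0, matching y values: 0 (1 points).
  x = 10: rhs = 0, matching y values: 0 (1 points).
  x = 11: rhs = 9, matching y values: 3, 14 (2 points).
  x = 12: rhs = 16, matching y values: 4, 13 (2 points).
  x = 13: rhs = 10, matching y values: none (0 points).
  x = 14: rhs = 14, matching y values: none (0 points).
  x = 15: rhs = 0, matching y values: 0 (1 points).
  x = 16: rhs = 8, matching y values: 5, 12 (2 points).
Total affine count: 11.
Full point count |E(F_17)| = 11 + 1 = 12.
Hasse bound: |12 − (17+1)| = |-6| = 6 ≤ 2√17 ≈ 8.2462 ✓.


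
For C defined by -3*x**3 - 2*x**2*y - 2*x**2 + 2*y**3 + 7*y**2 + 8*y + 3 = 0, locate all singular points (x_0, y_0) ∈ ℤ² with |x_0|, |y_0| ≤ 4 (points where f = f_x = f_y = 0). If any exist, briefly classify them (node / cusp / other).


Singular points: {(0, -1)}; classification: cusp.

Compute partial derivatives:
  f_x = -9*x**2 - 4*x*y - 4*x.
  f_y = -2*x**2 + 6*y**2 + 14*y + 8.
Scan x_0 ∈ {−4, ..., 4}. For each x_0, f_y(x_0, y) is a polynomial in y; find its integer roots y ∈ {−4, ..., 4}, then test f_x and f at those candidates.
  x = -4: f_y(-4, y) = 6*y**2 + 14*y - 24; no integer root y with |y| ≤ 4.
  x = -3: f_y(-3, y) = 6*y**2 + 14*y - 10; no integer root y with |y| ≤ 4.
  x = -2: f_y(-2, y) = 6*y**2 + 14*y; vanishes at y ∈ {0}. (-2, 0): f_x = -28 ≠ 0.
  x = -1: f_y(-1, y) = 6*y**2 + 14*y + 6; no integer root y with |y| ≤ 4.
  x = 0: f_y(0, y) = 6*y**2 + 14*y + 8; vanishes at y ∈ {-1}. (0, -1): f_x = 0, f = 0 — SINGULAR.
  x = 1: f_y(1, y) = 6*y**2 + 14*y + 6; no integer root y with |y| ≤ 4.
  x = 2: f_y(2, y) = 6*y**2 + 14*y; vanishes at y ∈ {0}. (2, 0): f_x = -44 ≠ 0.
  x = 3: f_y(3, y) = 6*y**2 + 14*y - 10; no integer root y with |y| ≤ 4.
  x = 4: f_y(4, y) = 6*y**2 + 14*y - 24; no integer root y with |y| ≤ 4.
Only singular point on the grid: (0, -1).
Classify: substitute x = 0 + u, y = -1 + v and expand: f = -3*u**3 - 2*u**2*v + 2*v**3 + v**2.
No constant or linear terms (consistent with a singular point). Quadratic part: v**2. Cubic part: -3*u**3 - 2*u**2*v + 2*v**3.
The quadratic part v**2 is a perfect square, so there is a single (double) tangent line v = 0, i.e. y = -1. Restricting the cubic part to that line (v = 0) leaves -3*u**3 ≠ 0, so f is not divisible by v and the branch is v² ≈ 3*u**3 to lowest order — this is a cusp.
Classification: cusp.


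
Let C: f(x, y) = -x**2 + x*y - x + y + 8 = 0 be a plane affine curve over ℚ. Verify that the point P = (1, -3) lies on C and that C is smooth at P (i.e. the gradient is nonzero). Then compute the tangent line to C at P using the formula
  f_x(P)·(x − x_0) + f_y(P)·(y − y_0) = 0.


Tangent line at P: -6*x + 2*y + 12 = 0.

Step 1: f(1, -3) = 0, so P lies on C.
Step 2: partial derivatives
  f_x(x, y) = -2*x + y - 1, f_y(x, y) = x + 1.
  f_x(P) = -6, f_y(P) = 2 (gradient nonzero, so P is smooth).
Step 3: tangent line at P: -6·(x − 1) + 2·(y − -3) = 0.
Expanding: -6*x + 2*y + 12 = 0.


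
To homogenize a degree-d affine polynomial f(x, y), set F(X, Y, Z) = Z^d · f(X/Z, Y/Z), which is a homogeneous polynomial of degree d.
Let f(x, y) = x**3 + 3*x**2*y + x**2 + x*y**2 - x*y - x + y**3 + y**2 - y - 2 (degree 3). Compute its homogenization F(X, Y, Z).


F(X, Y, Z) = X**3 + 3*X**2*Y + X**2*Z + X*Y**2 - X*Y*Z - X*Z**2 + Y**3 + Y**2*Z - Y*Z**2 - 2*Z**3

deg(f) = 3.
Substitute x = X/Z, y = Y/Z into f, then multiply by Z^3.
  monomial 1·x^3·y^0 ↦ 1·X^3·Y^0·Z^0.
  monomial 3·x^2·y^1 ↦ 3·X^2·Y^1·Z^0.
  monomial 1·x^2·y^0 ↦ 1·X^2·Y^0·Z^1.
  monomial 1·x^1·y^2 ↦ 1·X^1·Y^2·Z^0.
  monomial -1·x^1·y^1 ↦ -1·X^1·Y^1·Z^1.
  monomial -1·x^1·y^0 ↦ -1·X^1·Y^0·Z^2.
  monomial 1·x^0·y^3 ↦ 1·X^0·Y^3·Z^0.
  monomial 1·x^0·y^2 ↦ 1·X^0·Y^2·Z^1.
  monomial -1·x^0·y^1 ↦ -1·X^0·Y^1·Z^2.
  monomial -2·x^0·y^0 ↦ -2·X^0·Y^0·Z^3.
Collecting: F(X, Y, Z) = X**3 + 3*X**2*Y + X**2*Z + X*Y**2 - X*Y*Z - X*Z**2 + Y**3 + Y**2*Z - Y*Z**2 - 2*Z**3.


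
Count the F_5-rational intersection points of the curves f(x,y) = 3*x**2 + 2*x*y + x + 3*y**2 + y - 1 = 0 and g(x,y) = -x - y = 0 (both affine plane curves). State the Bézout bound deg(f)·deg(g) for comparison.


Common zeros: {(2, 3), (3, 2)}; count = 2; Bézout bound = 2.

deg(f) = 2, deg(g) = 1, so Bézout bound = 2.
Scan x ∈ F_5. For each x, list the y ∈ F_5 with f(x, y) ≡ 0 and those with g(x, y) ≡ 0 (mod 5); the common zeros in that column are the intersection.
  x = 0: f ≡ 0 at y ∈ ∅; g ≡ 0 at y ∈ {0}; common: ∅.
  x = 1: f ≡ 0 at y ∈ ∅; g ≡ 0 at y ∈ {4}; common: ∅.
  x = 2: f ≡ 0 at y ∈ {2, 3}; g ≡ 0 at y ∈ {3}; common: {3}.
  x = 3: f ≡ 0 at y ∈ {2, 4}; g ≡ 0 at y ∈ {2}; common: {2}.
  x = 4: f ≡ 0 at y ∈ {3, 4}; g ≡ 0 at y ∈ {1}; common: ∅.
Collecting: common zeros = {(2, 3), (3, 2)}, so the count is 2.
Comparison with the Bézout bound: 2 ≤ 2 = deg(f)·deg(g), as expected for curves with no common component (the bound is attained).


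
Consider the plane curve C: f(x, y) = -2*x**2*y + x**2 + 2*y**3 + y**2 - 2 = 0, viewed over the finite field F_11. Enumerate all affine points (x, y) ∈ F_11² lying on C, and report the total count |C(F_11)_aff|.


Affine F_11-points: {(1, 1), (1, 5), (1, 10), (3, 7), (4, 9), (5, 4), (6, 4), (7, 9), (8, 7), (10, 1), (10, 5), (10, 10)}; count = 12.

For each of the 121 pairs (x, y) ∈ F_11², evaluate f(x, y) mod 11. Record the zeros.
  x = 0: [0↦9, 1↦1, 2↦7, 3↦6, 4↦10, 5↦9, 6↦4, 7↦7, 8↦8, 9↦8, 10↦8]  zeros at y ∈ ∅
  x = 1: [0↦10, 1↦0, 2↦4, 3↦1, 4↦3, 5↦0, 6↦4, 7↦5, 8↦4, 9↦2, 10↦0]  zeros at y ∈ {1, 5, 10}
  x = 2: [0↦2, 1↦8, 2↦6, 3↦8, 4↦4, 5↦6, 6↦4, 7↦10, 8↦3, 9↦6, 10↦9]  zeros at y ∈ ∅
  x = 3: [0↦7, 1↦3, 2↦2, 3↦5, 4↦2, 5↦5, 6↦4, 7↦0, 8↦5, 9↦9, 10↦2]  zeros at y ∈ {7}
  x = 4: [0↦3, 1↦7, 2↦3, 3↦3, 4↦8, 5↦8, 6↦4, 7↦8, 8↦10, 9↦0, 10↦1]  zeros at y ∈ {9}
  x = 5: [0↦1, 1↦9, 2↦9, 3↦2, 4↦0, 5↦4, 6↦4, 7↦1, 8↦7, 9↦1, 10↦6]  zeros at y ∈ {4}
  x = 6: [0↦1, 1↦9, 2↦9, 3↦2, 4↦0, 5↦4, 6↦4, 7↦1, 8↦7, 9↦1, 10↦6]  zeros at y ∈ {4}
  x = 7: [0↦3, 1↦7, 2↦3, 3↦3, 4↦8, 5↦8, 6↦4, 7↦8, 8↦10, 9↦0, 10↦1]  zeros at y ∈ {9}
  x = 8: [0↦7, 1↦3, 2↦2, 3↦5, 4↦2, 5↦5, 6↦4, 7↦0, 8↦5, 9↦9, 10↦2]  zeros at y ∈ {7}
  x = 9: [0↦2, 1↦8, 2↦6, 3↦8, 4↦4, 5↦6, 6↦4, 7↦10, 8↦3, 9↦6, 10↦9]  zeros at y ∈ ∅
  x = 10: [0↦10, 1↦0, 2↦4, 3↦1, 4↦3, 5↦0, 6↦4, 7↦5, 8↦4, 9↦2, 10↦0]  zeros at y ∈ {1, 5, 10}
Collecting zeros: affine points = {(1, 1), (1, 5), (1, 10), (3, 7), (4, 9), (5, 4), (6, 4), (7, 9), (8, 7), (10, 1), (10, 5), (10, 10)}.
Total count |C(F_11)_aff| = 12.


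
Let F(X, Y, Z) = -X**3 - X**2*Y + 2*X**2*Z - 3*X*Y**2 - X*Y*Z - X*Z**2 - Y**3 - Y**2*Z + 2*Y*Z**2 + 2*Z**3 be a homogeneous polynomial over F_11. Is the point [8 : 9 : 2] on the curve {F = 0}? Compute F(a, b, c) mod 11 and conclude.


F(8,9,2) ≡ 7 (mod 11); P is NOT on the curve.

Evaluate F(8, 9, 2) term-by-term (mod 11).
  -X**3 ↦ -1·512·1·1 = -512
  -X**2*Y ↦ -1·64·9·1 = -576
  2*X**2*Z ↦ 2·64·1·2 = 256
  -3*X*Y**2 ↦ -3·8·81·1 = -1944
  -X*Y*Z ↦ -1·8·9·2 = -144
  -X*Z**2 ↦ -1·8·1·4 = -32
  -Y**3 ↦ -1·1·729·1 = -729
  -Y**2*Z ↦ -1·1·81·2 = -162
  2*Y*Z**2 ↦ 2·1·9·4 = 72
  2*Z**3 ↦ 2·1·1·8 = 16
Sum: F(8, 9, 2) = (-512) + (-576) + (256) + (-1944) + (-144) + (-32) + (-729) + (-162) + (72) + (16) = -3755.
Reducing mod 11: -3755 ≡ 7 (mod 11).
Since F(a, b, c) ≡ 7 ≠ 0 (mod 11), P does NOT lie on the curve.


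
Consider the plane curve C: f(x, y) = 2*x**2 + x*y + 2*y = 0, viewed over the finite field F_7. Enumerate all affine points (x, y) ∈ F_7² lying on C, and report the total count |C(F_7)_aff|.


Affine F_7-points: {(0, 0), (1, 4), (2, 5), (3, 2), (4, 4), (6, 5)}; count = 6.

For each of the 49 pairs (x, y) ∈ F_7², evaluate f(x, y) mod 7. Record the zeros.
  x = 0: [0↦0, 1↦2, 2↦4, 3↦6, 4↦1, 5↦3, 6↦5]  zeros at y ∈ {0}
  x = 1: [0↦2, 1↦5, 2↦1, 3↦4, 4↦0, 5↦3, 6↦6]  zeros at y ∈ {4}
  x = 2: [0↦1, 1↦5, 2↦2, 3↦6, 4↦3, 5↦0, 6↦4]  zeros at y ∈ {5}
  x = 3: [0↦4, 1↦2, 2↦0, 3↦5, 4↦3, 5↦1, 6↦6]  zeros at y ∈ {2}
  x = 4: [0↦4, 1↦3, 2↦2, 3↦1, 4↦0, 5↦6, 6↦5]  zeros at y ∈ {4}
  x = 5: [0↦1, 1↦1, 2↦1, 3↦1, 4↦1, 5↦1, 6↦1]  zeros at y ∈ ∅
  x = 6: [0↦2, 1↦3, 2↦4, 3↦5, 4↦6, 5↦0, 6↦1]  zeros at y ∈ {5}
Collecting zeros: affine points = {(0, 0), (1, 4), (2, 5), (3, 2), (4, 4), (6, 5)}.
Total count |C(F_7)_aff| = 6.


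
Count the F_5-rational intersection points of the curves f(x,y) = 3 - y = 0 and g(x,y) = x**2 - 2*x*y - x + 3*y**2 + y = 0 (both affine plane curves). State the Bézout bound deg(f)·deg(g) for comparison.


Common zeros: {(0, 3), (2, 3)}; count = 2; Bézout bound = 2.

deg(f) = 1, deg(g) = 2, so Bézout bound = 2.
Scan x ∈ F_5. For each x, list the y ∈ F_5 with f(x, y) ≡ 0 and those with g(x, y) ≡ 0 (mod 5); the common zeros in that column are the intersection.
  x = 0: f ≡ 0 at y ∈ {3}; g ≡ 0 at y ∈ {0, 3}; common: {3}.
  x = 1: f ≡ 0 at y ∈ {3}; g ≡ 0 at y ∈ {0, 2}; common: ∅.
  x = 2: f ≡ 0 at y ∈ {3}; g ≡ 0 at y ∈ {3}; common: {3}.
  x = 3: f ≡ 0 at y ∈ {3}; g ≡ 0 at y ∈ ∅; common: ∅.
  x = 4: f ≡ 0 at y ∈ {3}; g ≡ 0 at y ∈ {2}; common: ∅.
Collecting: common zeros = {(0, 3), (2, 3)}, so the count is 2.
Comparison with the Bézout bound: 2 ≤ 2 = deg(f)·deg(g), as expected for curves with no common component (the bound is attained).


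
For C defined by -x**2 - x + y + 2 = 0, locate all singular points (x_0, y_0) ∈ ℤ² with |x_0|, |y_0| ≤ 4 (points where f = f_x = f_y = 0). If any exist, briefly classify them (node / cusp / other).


No singular points in the scanned grid; C is smooth there.

Compute partial derivatives:
  f_x = -2*x - 1.
  f_y = 1.
f_y = 1 is a nonzero constant, so f_y never vanishes: no point (x, y) can satisfy f = f_x = f_y = 0. In particular no (x, y) ∈ {−4, ..., 4}² is singular; the curve is smooth.


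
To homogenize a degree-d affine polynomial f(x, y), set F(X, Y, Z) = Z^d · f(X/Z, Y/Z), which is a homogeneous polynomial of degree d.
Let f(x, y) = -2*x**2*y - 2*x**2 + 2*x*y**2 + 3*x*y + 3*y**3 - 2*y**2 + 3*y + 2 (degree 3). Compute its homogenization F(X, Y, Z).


F(X, Y, Z) = -2*X**2*Y - 2*X**2*Z + 2*X*Y**2 + 3*X*Y*Z + 3*Y**3 - 2*Y**2*Z + 3*Y*Z**2 + 2*Z**3

deg(f) = 3.
Substitute x = X/Z, y = Y/Z into f, then multiply by Z^3.
  monomial -2·x^2·y^1 ↦ -2·X^2·Y^1·Z^0.
  monomial -2·x^2·y^0 ↦ -2·X^2·Y^0·Z^1.
  monomial 2·x^1·y^2 ↦ 2·X^1·Y^2·Z^0.
  monomial 3·x^1·y^1 ↦ 3·X^1·Y^1·Z^1.
  monomial 3·x^0·y^3 ↦ 3·X^0·Y^3·Z^0.
  monomial -2·x^0·y^2 ↦ -2·X^0·Y^2·Z^1.
  monomial 3·x^0·y^1 ↦ 3·X^0·Y^1·Z^2.
  monomial 2·x^0·y^0 ↦ 2·X^0·Y^0·Z^3.
Collecting: F(X, Y, Z) = -2*X**2*Y - 2*X**2*Z + 2*X*Y**2 + 3*X*Y*Z + 3*Y**3 - 2*Y**2*Z + 3*Y*Z**2 + 2*Z**3.


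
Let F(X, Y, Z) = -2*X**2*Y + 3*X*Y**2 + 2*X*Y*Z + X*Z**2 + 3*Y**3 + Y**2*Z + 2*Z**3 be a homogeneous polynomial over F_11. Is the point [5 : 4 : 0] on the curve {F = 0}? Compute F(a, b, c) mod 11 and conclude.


F(5,4,0) ≡ 1 (mod 11); P is NOT on the curve.

Evaluate F(5, 4, 0) term-by-term (mod 11).
  -2*X**2*Y ↦ -2·25·4·1 = -200
  3*X*Y**2 ↦ 3·5·16·1 = 240
  2*X*Y*Z ↦ 2·5·4·0 = 0
  X*Z**2 ↦ 1·5·1·0 = 0
  3*Y**3 ↦ 3·1·64·1 = 192
  Y**2*Z ↦ 1·1·16·0 = 0
  2*Z**3 ↦ 2·1·1·0 = 0
Sum: F(5, 4, 0) = (-200) + (240) + (0) + (0) + (192) + (0) + (0) = 232.
Reducing mod 11: 232 ≡ 1 (mod 11).
Since F(a, b, c) ≡ 1 ≠ 0 (mod 11), P does NOT lie on the curve.


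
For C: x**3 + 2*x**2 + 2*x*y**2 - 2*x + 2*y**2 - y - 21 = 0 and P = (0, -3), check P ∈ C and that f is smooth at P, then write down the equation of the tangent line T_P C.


Tangent line at P: 16*x - 13*y - 39 = 0.

Step 1: f(0, -3) = 0, so P lies on C.
Step 2: partial derivatives
  f_x(x, y) = 3*x**2 + 4*x + 2*y**2 - 2, f_y(x, y) = 4*x*y + 4*y - 1.
  f_x(P) = 16, f_y(P) = -13 (gradient nonzero, so P is smooth).
Step 3: tangent line at P: 16·(x − 0) + -13·(y − -3) = 0.
Expanding: 16*x - 13*y - 39 = 0.


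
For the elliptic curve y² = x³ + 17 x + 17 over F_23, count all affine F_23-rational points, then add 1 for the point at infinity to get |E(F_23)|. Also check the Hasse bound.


Affine points = {(1, 9), (1, 14), (2, 6), (2, 17), (3, 7), (3, 16), (6, 6), (6, 17), (9, 5), (9, 18), (14, 3), (14, 20), (15, 6), (15, 17), (19, 0), (20, 10), (20, 13)}; affine count = 17; |E(F_23)| = 18.

Discriminant check: Δ ∝ 4a³ + 27b² = 4·17³ + 27·17² = 4·4913 + 27·289 ≡ 16 (mod 23). Nonzero ⇒ E is nonsingular.
For each x ∈ F_23, compute rhs = x³ + 17·x + 17 mod 23, then count y ∈ F_23 with y² ≡ rhs.
  x = 0: rhs = 17, matching y values: none (0 points).
  x = 1: rhs = 12, matching y values: 9, 14 (2 points).
  x = 2: rhs = 13, matching y values: 6, 17 (2 points).
  x = 3: rhs = 3, matching y values: 7, 16 (2 points).
  x = 4: rhs = 11, matching y values: none (0 points).
  x = 5: rhs = 20, matching y values: none (0 points).
  x = 6: rhs = 13, matching y values: 6, 17 (2 points).
  x = 7: rhs = 19, matching y values: none (0 points).
  x = 8: rhs = 21, matching y values: none (0 points).
  x = 9: rhs = 2, matching y values: 5, 18 (2 points).
  x = 10: rhs = 14, matching y values: none (0 points).
  x = 11: rhs = 17, matching y values: none (0 points).
  x = 12: rhs = 17, matching y values: none (0 points).
  x = 13: rhs = 20, matching y values: none (0 points).
  x = 14: rhs = 9, matching y values: 3, 20 (2 points).
  x = 15: rhs = 13, matching y values: 6, 17 (2 points).
  x = 16: rhs = 15, matching y values: none (0 points).
  x = 17: rhs = 21, matching y values: none (0 points).
  x = 18: rhs = 14, matching y values: none (0 points).
  x = 19: rhs = 0, matching y values: 0 (1 points).
  x = 20: rhs = 8, matching y values: 10, 13 (2 points).
  x = 21: rhs = 21, matching y values: none (0 points).
  x = 22: rhs = 22, matching y values: none (0 points).
Total affine count: 17.
Full point count |E(F_23)| = 17 + 1 = 18.
Hasse bound: |18 − (23+1)| = |-6| = 6 ≤ 2√23 ≈ 9.5917 ✓.


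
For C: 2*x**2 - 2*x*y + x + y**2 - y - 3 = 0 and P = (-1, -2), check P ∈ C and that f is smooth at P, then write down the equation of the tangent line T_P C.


Tangent line at P: x - 3*y - 5 = 0.

Step 1: f(-1, -2) = 0, so P lies on C.
Step 2: partial derivatives
  f_x(x, y) = 4*x - 2*y + 1, f_y(x, y) = -2*x + 2*y - 1.
  f_x(P) = 1, f_y(P) = -3 (gradient nonzero, so P is smooth).
Step 3: tangent line at P: 1·(x − -1) + -3·(y − -2) = 0.
Expanding: x - 3*y - 5 = 0.


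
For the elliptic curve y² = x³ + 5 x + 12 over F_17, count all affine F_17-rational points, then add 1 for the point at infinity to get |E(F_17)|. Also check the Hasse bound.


Affine points = {(1, 1), (1, 16), (2, 8), (2, 9), (5, 3), (5, 14), (7, 4), (7, 13), (9, 2), (9, 15), (10, 5), (10, 12), (11, 2), (11, 15), (12, 7), (12, 10), (13, 8), (13, 9), (14, 2), (14, 15)}; affine count = 20; |E(F_17)| = 21.

Discriminant check: Δ ∝ 4a³ + 27b² = 4·5³ + 27·12² = 4·125 + 27·144 ≡ 2 (mod 17). Nonzero ⇒ E is nonsingular.
For each x ∈ F_17, compute rhs = x³ + 5·x + 12 mod 17, then count y ∈ F_17 with y² ≡ rhs.
  x = 0: rhs = 12, matching y values: none (0 points).
  x = 1: rhs = 1, matching y values: 1, 16 (2 points).
  x = 2: rhs = 13, matching y values: 8, 9 (2 points).
  x = 3: rhs = 3, matching y values: none (0 points).
  x = 4: rhs = 11, matching y values: none (0 points).
  x = 5: rhs = 9, matching y values: 3, 14 (2 points).
  x = 6: rhs = 3, matching y values: none (0 points).
  x = 7: rhs = 16, matching y values: 4, 13 (2 points).
  x = 8: rhs = 3, matching y values: none (0 points).
  x = 9: rhs = 4, matching y values: 2, 15 (2 points).
  x = 10: rhs = 8, matching y values: 5, 12 (2 points).
  x = 11: rhs = 4, matching y values: 2, 15 (2 points).
  x = 12: rhs = 15, matching y values: 7, 10 (2 points).
  x = 13: rhs = 13, matching y values: 8, 9 (2 points).
  x = 14: rhs = 4, matching y values: 2, 15 (2 points).
  x = 15: rhs = 11, matching y values: none (0 points).
  x = 16: rhs = 6, matching y values: none (0 points).
Total affine count: 20.
Full point count |E(F_17)| = 20 + 1 = 21.
Hasse bound: |21 − (17+1)| = |3| = 3 ≤ 2√17 ≈ 8.2462 ✓.


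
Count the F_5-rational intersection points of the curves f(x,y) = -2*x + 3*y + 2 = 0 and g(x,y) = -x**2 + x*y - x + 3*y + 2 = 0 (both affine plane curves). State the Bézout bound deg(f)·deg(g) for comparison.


Common zeros: {(0, 1), (1, 0)}; count = 2; Bézout bound = 2.

deg(f) = 1, deg(g) = 2, so Bézout bound = 2.
Scan x ∈ F_5. For each x, list the y ∈ F_5 with f(x, y) ≡ 0 and those with g(x, y) ≡ 0 (mod 5); the common zeros in that column are the intersection.
  x = 0: f ≡ 0 at y ∈ {1}; g ≡ 0 at y ∈ {1}; common: {1}.
  x = 1: f ≡ 0 at y ∈ {0}; g ≡ 0 at y ∈ {0}; common: {0}.
  x = 2: f ≡ 0 at y ∈ {4}; g ≡ 0 at y ∈ ∅; common: ∅.
  x = 3: f ≡ 0 at y ∈ {3}; g ≡ 0 at y ∈ {0}; common: ∅.
  x = 4: f ≡ 0 at y ∈ {2}; g ≡ 0 at y ∈ {4}; common: ∅.
Collecting: common zeros = {(0, 1), (1, 0)}, so the count is 2.
Comparison with the Bézout bound: 2 ≤ 2 = deg(f)·deg(g), as expected for curves with no common component (the bound is attained).


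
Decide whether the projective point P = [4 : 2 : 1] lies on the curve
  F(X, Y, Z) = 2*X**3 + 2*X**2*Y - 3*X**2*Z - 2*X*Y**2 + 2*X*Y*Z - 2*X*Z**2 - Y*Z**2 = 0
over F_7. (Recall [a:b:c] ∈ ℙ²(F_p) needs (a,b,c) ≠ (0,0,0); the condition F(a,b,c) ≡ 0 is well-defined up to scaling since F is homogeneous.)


F(4,2,1) ≡ 6 (mod 7); P is NOT on the curve.

Evaluate F(4, 2, 1) term-by-term (mod 7).
  2*X**3 ↦ 2·64·1·1 = 128
  2*X**2*Y ↦ 2·16·2·1 = 64
  -3*X**2*Z ↦ -3·16·1·1 = -48
  -2*X*Y**2 ↦ -2·4·4·1 = -32
  2*X*Y*Z ↦ 2·4·2·1 = 16
  -2*X*Z**2 ↦ -2·4·1·1 = -8
  -Y*Z**2 ↦ -1·1·2·1 = -2
Sum: F(4, 2, 1) = (128) + (64) + (-48) + (-32) + (16) + (-8) + (-2) = 118.
Reducing mod 7: 118 ≡ 6 (mod 7).
Since F(a, b, c) ≡ 6 ≠ 0 (mod 7), P does NOT lie on the curve.


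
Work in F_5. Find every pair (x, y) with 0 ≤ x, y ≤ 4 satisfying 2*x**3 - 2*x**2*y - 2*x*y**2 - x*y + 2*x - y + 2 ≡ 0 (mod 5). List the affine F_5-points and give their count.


Affine F_5-points: {(0, 2), (1, 1), (1, 2), (4, 3)}; count = 4.

For each of the 25 pairs (x, y) ∈ F_5², evaluate f(x, y) mod 5. Record the zeros.
  x = 0: [0↦2, 1↦1, 2↦0, 3↦4, 4↦3]  zeros at y ∈ {2}
  x = 1: [0↦1, 1↦0, 2↦0, 3↦1, 4↦3]  zeros at y ∈ {1, 2}
  x = 2: [0↦2, 1↦2, 2↦4, 3↦3, 4↦4]  zeros at y ∈ ∅
  x = 3: [0↦2, 1↦4, 2↦4, 3↦2, 4↦3]  zeros at y ∈ ∅
  x = 4: [0↦3, 1↦3, 2↦2, 3↦0, 4↦2]  zeros at y ∈ {3}
Collecting zeros: affine points = {(0, 2), (1, 1), (1, 2), (4, 3)}.
Total count |C(F_5)_aff| = 4.


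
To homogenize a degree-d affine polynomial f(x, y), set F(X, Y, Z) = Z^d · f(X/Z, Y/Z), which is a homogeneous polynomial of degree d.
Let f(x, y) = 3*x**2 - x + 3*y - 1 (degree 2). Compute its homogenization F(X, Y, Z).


F(X, Y, Z) = 3*X**2 - X*Z + 3*Y*Z - Z**2

deg(f) = 2.
Substitute x = X/Z, y = Y/Z into f, then multiply by Z^2.
  monomial 3·x^2·y^0 ↦ 3·X^2·Y^0·Z^0.
  monomial -1·x^1·y^0 ↦ -1·X^1·Y^0·Z^1.
  monomial 3·x^0·y^1 ↦ 3·X^0·Y^1·Z^1.
  monomial -1·x^0·y^0 ↦ -1·X^0·Y^0·Z^2.
Collecting: F(X, Y, Z) = 3*X**2 - X*Z + 3*Y*Z - Z**2.


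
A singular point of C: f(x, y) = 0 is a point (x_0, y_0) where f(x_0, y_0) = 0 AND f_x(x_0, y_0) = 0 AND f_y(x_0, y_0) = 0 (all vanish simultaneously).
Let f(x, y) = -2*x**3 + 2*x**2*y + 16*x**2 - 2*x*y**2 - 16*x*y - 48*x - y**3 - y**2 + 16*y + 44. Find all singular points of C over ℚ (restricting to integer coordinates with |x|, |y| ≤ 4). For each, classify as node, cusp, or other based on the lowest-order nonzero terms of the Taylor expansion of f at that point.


Singular points: {(2, -2)}; classification: cusp.

Compute partial derivatives:
  f_x = -6*x**2 + 4*x*y + 32*x - 2*y**2 - 16*y - 48.
  f_y = 2*x**2 - 4*x*y - 16*x - 3*y**2 - 2*y + 16.
Scan x_0 ∈ {−4, ..., 4}. For each x_0, f_y(x_0, y) is a polynomial in y; find its integer roots y ∈ {−4, ..., 4}, then test f_x and f at those candidates.
  x = -4: f_y(-4, y) = -3*y**2 + 14*y + 112; no integer root y with |y| ≤ 4.
  x = -3: f_y(-3, y) = -3*y**2 + 10*y + 82; no integer root y with |y| ≤ 4.
  x = -2: f_y(-2, y) = -3*y**2 + 6*y + 56; no integer root y with |y| ≤ 4.
  x = -1: f_y(-1, y) = -3*y**2 + 2*y + 34; no integer root y with |y| ≤ 4.
  x = 0: f_y(0, y) = -3*y**2 - 2*y + 16; vanishes at y ∈ {2}. (0, 2): f_x = -88 ≠ 0.
  x = 1: f_y(1, y) = -3*y**2 - 6*y + 2; no integer root y with |y| ≤ 4.
  x = 2: f_y(2, y) = -3*y**2 - 10*y - 8; vanishes at y ∈ {-2}. (2, -2): f_x = 0, f = 0 — SINGULAR.
  x = 3: f_y(3, y) = -3*y**2 - 14*y - 14; no integer root y with |y| ≤ 4.
  x = 4: f_y(4, y) = -3*y**2 - 18*y - 16; no integer root y with |y| ≤ 4.
Only singular point on the grid: (2, -2).
Classify: substitute x = 2 + u, y = -2 + v and expand: f = -2*u**3 + 2*u**2*v - 2*u*v**2 - v**3 + v**2.
No constant or linear terms (consistent with a singular point). Quadratic part: v**2. Cubic part: -2*u**3 + 2*u**2*v - 2*u*v**2 - v**3.
The quadratic part v**2 is a perfect square, so there is a single (double) tangent line v = 0, i.e. y = -2. Restricting the cubic part to that line (v = 0) leaves -2*u**3 ≠ 0, so f is not divisible by v and the branch is v² ≈ 2*u**3 to lowest order — this is a cusp.
Classification: cusp.


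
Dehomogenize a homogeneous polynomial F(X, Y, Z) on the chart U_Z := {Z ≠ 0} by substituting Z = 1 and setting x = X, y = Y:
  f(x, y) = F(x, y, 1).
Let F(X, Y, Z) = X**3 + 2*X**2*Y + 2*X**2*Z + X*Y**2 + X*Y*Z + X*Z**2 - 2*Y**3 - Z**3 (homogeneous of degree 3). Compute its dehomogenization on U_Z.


f(x, y) = x**3 + 2*x**2*y + 2*x**2 + x*y**2 + x*y + x - 2*y**3 - 1

On U_Z we set Z = 1. Each monomial c·X^i·Y^j·Z^k in F becomes c·x^i·y^j·1^k = c·x^i·y^j.
Substituting Z = 1: F(X, Y, 1) = x**3 + 2*x**2*y + 2*x**2 + x*y**2 + x*y + x - 2*y**3 - 1.
Note: deg(f) ≤ deg(F) = 3; strict inequality happens when F is divisible by Z (lost terms).


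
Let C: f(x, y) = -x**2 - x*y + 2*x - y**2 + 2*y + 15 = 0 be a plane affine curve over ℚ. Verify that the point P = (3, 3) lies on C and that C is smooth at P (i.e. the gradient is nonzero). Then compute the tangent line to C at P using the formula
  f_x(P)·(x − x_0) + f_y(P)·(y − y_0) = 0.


Tangent line at P: -7*x - 7*y + 42 = 0.

Step 1: f(3, 3) = 0, so P lies on C.
Step 2: partial derivatives
  f_x(x, y) = -2*x - y + 2, f_y(x, y) = -x - 2*y + 2.
  f_x(P) = -7, f_y(P) = -7 (gradient nonzero, so P is smooth).
Step 3: tangent line at P: -7·(x − 3) + -7·(y − 3) = 0.
Expanding: -7*x - 7*y + 42 = 0.


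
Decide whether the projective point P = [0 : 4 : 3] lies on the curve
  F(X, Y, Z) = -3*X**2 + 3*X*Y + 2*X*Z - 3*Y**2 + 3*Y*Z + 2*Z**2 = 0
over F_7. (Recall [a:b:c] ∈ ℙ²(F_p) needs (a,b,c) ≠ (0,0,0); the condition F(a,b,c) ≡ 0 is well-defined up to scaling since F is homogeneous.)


F(0,4,3) ≡ 6 (mod 7); P is NOT on the curve.

Evaluate F(0, 4, 3) term-by-term (mod 7).
  -3*X**2 ↦ -3·0·1·1 = 0
  3*X*Y ↦ 3·0·4·1 = 0
  2*X*Z ↦ 2·0·1·3 = 0
  -3*Y**2 ↦ -3·1·16·1 = -48
  3*Y*Z ↦ 3·1·4·3 = 36
  2*Z**2 ↦ 2·1·1·9 = 18
Sum: F(0, 4, 3) = (0) + (0) + (0) + (-48) + (36) + (18) = 6.
Reducing mod 7: 6 ≡ 6 (mod 7).
Since F(a, b, c) ≡ 6 ≠ 0 (mod 7), P does NOT lie on the curve.


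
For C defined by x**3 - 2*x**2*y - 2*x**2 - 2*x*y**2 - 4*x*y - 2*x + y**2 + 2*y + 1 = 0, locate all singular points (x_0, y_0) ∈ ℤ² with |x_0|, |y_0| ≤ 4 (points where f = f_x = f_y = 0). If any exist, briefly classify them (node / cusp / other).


Singular points: {(0, -1)}; classification: cusp.

Compute partial derivatives:
  f_x = 3*x**2 - 4*x*y - 4*x - 2*y**2 - 4*y - 2.
  f_y = -2*x**2 - 4*x*y - 4*x + 2*y + 2.
Scan x_0 ∈ {−4, ..., 4}. For each x_0, f_y(x_0, y) is a polynomial in y; find its integer roots y ∈ {−4, ..., 4}, then test f_x and f at those candidates.
  x = -4: f_y(-4, y) = 18*y - 14; no integer root y with |y| ≤ 4.
  x = -3: f_y(-3, y) = 14*y - 4; no integer root y with |y| ≤ 4.
  x = -2: f_y(-2, y) = 10*y + 2; no integer root y with |y| ≤ 4.
  x = -1: f_y(-1, y) = 6*y + 4; no integer root y with |y| ≤ 4.
  x = 0: f_y(0, y) = 2*y + 2; vanishes at y ∈ {-1}. (0, -1): f_x = 0, f = 0 — SINGULAR.
  x = 1: f_y(1, y) = -2*y - 4; vanishes at y ∈ {-2}. (1, -2): f_x = 5 ≠ 0.
  x = 2: f_y(2, y) = -6*y - 14; no integer root y with |y| ≤ 4.
  x = 3: f_y(3, y) = -10*y - 28; no integer root y with |y| ≤ 4.
  x = 4: f_y(4, y) = -14*y - 46; no integer root y with |y| ≤ 4.
Only singular point on the grid: (0, -1).
Classify: substitute x = 0 + u, y = -1 + v and expand: f = u**3 - 2*u**2*v - 2*u*v**2 + v**2.
No constant or linear terms (consistent with a singular point). Quadratic part: v**2. Cubic part: u**3 - 2*u**2*v - 2*u*v**2.
The quadratic part v**2 is a perfect square, so there is a single (double) tangent line v = 0, i.e. y = -1. Restricting the cubic part to that line (v = 0) leaves u**3 ≠ 0, so f is not divisible by v and the branch is v² ≈ -u**3 to lowest order — this is a cusp.
Classification: cusp.


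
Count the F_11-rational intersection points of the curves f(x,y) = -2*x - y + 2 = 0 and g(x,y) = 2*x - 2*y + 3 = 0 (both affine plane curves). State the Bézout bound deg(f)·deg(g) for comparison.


Common zeros: {(2, 9)}; count = 1; Bézout bound = 1.

deg(f) = 1, deg(g) = 1, so Bézout bound = 1.
Scan x ∈ F_11. For each x, list the y ∈ F_11 with f(x, y) ≡ 0 and those with g(x, y) ≡ 0 (mod 11); the common zeros in that column are the intersection.
  x = 0: f ≡ 0 at y ∈ {2}; g ≡ 0 at y ∈ {7}; common: ∅.
  x = 1: f ≡ 0 at y ∈ {0}; g ≡ 0 at y ∈ {8}; common: ∅.
  x = 2: f ≡ 0 at y ∈ {9}; g ≡ 0 at y ∈ {9}; common: {9}.
  x = 3: f ≡ 0 at y ∈ {7}; g ≡ 0 at y ∈ {10}; common: ∅.
  x = 4: f ≡ 0 at y ∈ {5}; g ≡ 0 at y ∈ {0}; common: ∅.
  x = 5: f ≡ 0 at y ∈ {3}; g ≡ 0 at y ∈ {1}; common: ∅.
  x = 6: f ≡ 0 at y ∈ {1}; g ≡ 0 at y ∈ {2}; common: ∅.
  x = 7: f ≡ 0 at y ∈ {10}; g ≡ 0 at y ∈ {3}; common: ∅.
  x = 8: f ≡ 0 at y ∈ {8}; g ≡ 0 at y ∈ {4}; common: ∅.
  x = 9: f ≡ 0 at y ∈ {6}; g ≡ 0 at y ∈ {5}; common: ∅.
  x = 10: f ≡ 0 at y ∈ {4}; g ≡ 0 at y ∈ {6}; common: ∅.
Collecting: common zeros = {(2, 9)}, so the count is 1.
Comparison with the Bézout bound: 1 ≤ 1 = deg(f)·deg(g), as expected for curves with no common component (the bound is attained).


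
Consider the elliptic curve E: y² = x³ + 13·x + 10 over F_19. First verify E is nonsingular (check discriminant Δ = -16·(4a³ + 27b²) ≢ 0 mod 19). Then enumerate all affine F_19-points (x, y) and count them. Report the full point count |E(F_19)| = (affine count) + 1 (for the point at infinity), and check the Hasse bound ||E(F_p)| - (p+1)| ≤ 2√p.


Affine points = {(1, 9), (1, 10), (2, 5), (2, 14), (3, 0), (6, 0), (7, 8), (7, 11), (9, 1), (9, 18), (10, 0), (13, 1), (13, 18), (16, 1), (16, 18)}; affine count = 15; |E(F_19)| = 16.

Discriminant check: Δ ∝ 4a³ + 27b² = 4·13³ + 27·10² = 4·2197 + 27·100 ≡ 12 (mod 19). Nonzero ⇒ E is nonsingular.
For each x ∈ F_19, compute rhs = x³ + 13·x + 10 mod 19, then count y ∈ F_19 with y² ≡ rhs.
  x = 0: rhs = 10, matching y values: none (0 points).
  x = 1: rhs = 5, matching y values: 9, 10 (2 points).
  x = 2: rhs = 6, matching y values: 5, 14 (2 points).
  x = 3: rhs = 0, matching y values: 0 (1 points).
  x = 4: rhs = 12, matching y values: none (0 points).
  x = 5: rhs = 10, matching y values: none (0 points).
  x = 6: rhs = 0, matching y values: 0 (1 points).
  x = 7: rhs = 7, matching y values: 8, 11 (2 points).
  x = 8: rhs = 18, matching y values: none (0 points).
  x = 9: rhs = 1, matching y values: 1, 18 (2 points).
  x = 10: rhs = 0, matching y values: 0 (1 points).
  x = 11: rhs = 2, matching y values: none (0 points).
  x = 12: rhs = 13, matching y values: none (0 points).
  x = 13: rhs = 1, matching y values: 1, 18 (2 points).
  x = 14: rhs = 10, matching y values: none (0 points).
  x = 15: rhs = 8, matching y values: none (0 points).
  x = 16: rhs = 1, matching y values: 1, 18 (2 points).
  x = 17: rhs = 14, matching y values: none (0 points).
  x = 18: rhs = 15, matching y values: none (0 points).
Total affine count: 15.
Full point count |E(F_19)| = 15 + 1 = 16.
Hasse bound: |16 − (19+1)| = |-4| = 4 ≤ 2√19 ≈ 8.7178 ✓.


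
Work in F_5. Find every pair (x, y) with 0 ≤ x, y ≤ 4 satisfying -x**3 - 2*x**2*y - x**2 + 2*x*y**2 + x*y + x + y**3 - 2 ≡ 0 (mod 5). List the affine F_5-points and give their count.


Affine F_5-points: {(0, 3), (2, 2), (3, 0), (3, 4)}; count = 4.

For each of the 25 pairs (x, y) ∈ F_5², evaluate f(x, y) mod 5. Record the zeros.
  x = 0: [0↦3, 1↦4, 2↦1, 3↦0, 4↦2]  zeros at y ∈ {3}
  x = 1: [0↦2, 1↦4, 2↦1, 3↦4, 4↦4]  zeros at y ∈ ∅
  x = 2: [0↦3, 1↦2, 2↦0, 3↦3, 4↦2]  zeros at y ∈ {2}
  x = 3: [0↦0, 1↦2, 2↦2, 3↦1, 4↦0]  zeros at y ∈ {0, 4}
  x = 4: [0↦2, 1↦3, 2↦1, 3↦2, 4↦2]  zeros at y ∈ ∅
Collecting zeros: affine points = {(0, 3), (2, 2), (3, 0), (3, 4)}.
Total count |C(F_5)_aff| = 4.


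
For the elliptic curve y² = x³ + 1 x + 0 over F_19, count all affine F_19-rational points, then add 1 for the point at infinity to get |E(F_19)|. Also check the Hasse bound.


Affine points = {(0, 0), (3, 7), (3, 12), (4, 7), (4, 12), (5, 4), (5, 15), (8, 8), (8, 11), (9, 4), (9, 15), (12, 7), (12, 12), (13, 5), (13, 14), (17, 3), (17, 16), (18, 6), (18, 13)}; affine count = 19; |E(F_19)| = 20.

Discriminant check: Δ ∝ 4a³ + 27b² = 4·1³ + 27·0² = 4·1 + 27·0 ≡ 4 (mod 19). Nonzero ⇒ E is nonsingular.
For each x ∈ F_19, compute rhs = x³ + 1·x + 0 mod 19, then count y ∈ F_19 with y² ≡ rhs.
  x = 0: rhs = 0, matching y values: 0 (1 points).
  x = 1: rhs = 2, matching y values: none (0 points).
  x = 2: rhs = 10, matching y values: none (0 points).
  x = 3: rhs = 11, matching y values: 7, 12 (2 points).
  x = 4: rhs = 11, matching y values: 7, 12 (2 points).
  x = 5: rhs = 16, matching y values: 4, 15 (2 points).
  x = 6: rhs = 13, matching y values: none (0 points).
  x = 7: rhs = 8, matching y values: none (0 points).
  x = 8: rhs = 7, matching y values: 8, 11 (2 points).
  x = 9: rhs = 16, matching y values: 4, 15 (2 points).
  x = 10: rhs = 3, matching y values: none (0 points).
  x = 11: rhs = 12, matching y values: none (0 points).
  x = 12: rhs = 11, matching y values: 7, 12 (2 points).
  x = 13: rhs = 6, matching y values: 5, 14 (2 points).
  x = 14: rhs = 3, matching y values: none (0 points).
  x = 15: rhs = 8, matching y values: none (0 points).
  x = 16: rhs = 8, matching y values: none (0 points).
  x = 17: rhs = 9, matching y values: 3, 16 (2 points).
  x = 18: rhs = 17, matching y values: 6, 13 (2 points).
Total affine count: 19.
Full point count |E(F_19)| = 19 + 1 = 20.
Hasse bound: |20 − (19+1)| = |0| = 0 ≤ 2√19 ≈ 8.7178 ✓.
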